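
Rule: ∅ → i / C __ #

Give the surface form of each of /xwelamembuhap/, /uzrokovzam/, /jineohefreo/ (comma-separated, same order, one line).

/xwelamembuhap/: the form ends in the consonant /p/, so [i] is inserted word-finally. → [xwelamembuhapi].
/uzrokovzam/: the form ends in the consonant /m/, so [i] is inserted word-finally. → [uzrokovzami].
/jineohefreo/: the rule's environment is not met; surfaces unchanged as [jineohefreo].

xwelamembuhapi, uzrokovzami, jineohefreo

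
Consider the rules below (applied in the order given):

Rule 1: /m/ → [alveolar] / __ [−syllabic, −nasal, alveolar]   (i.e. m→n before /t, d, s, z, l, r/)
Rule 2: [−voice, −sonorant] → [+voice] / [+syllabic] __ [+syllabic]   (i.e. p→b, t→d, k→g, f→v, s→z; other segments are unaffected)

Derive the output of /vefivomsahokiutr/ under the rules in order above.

Rule 1 (nasal place assimilation): /m/ precedes the alveolar consonant /s/, so it assimilates in place to [n]. /vefivomsahokiutr/ → vefivonsahokiutr.
Rule 2 (intervocalic voicing): /f/ is a voiceless obstruent between vowels /e/ and /i/, so it voices to [v]. /k/ is a voiceless obstruent between vowels /o/ and /i/, so it voices to [g]. /vefivonsahokiutr/ → vevivonsahogiutr.

vevivonsahogiutr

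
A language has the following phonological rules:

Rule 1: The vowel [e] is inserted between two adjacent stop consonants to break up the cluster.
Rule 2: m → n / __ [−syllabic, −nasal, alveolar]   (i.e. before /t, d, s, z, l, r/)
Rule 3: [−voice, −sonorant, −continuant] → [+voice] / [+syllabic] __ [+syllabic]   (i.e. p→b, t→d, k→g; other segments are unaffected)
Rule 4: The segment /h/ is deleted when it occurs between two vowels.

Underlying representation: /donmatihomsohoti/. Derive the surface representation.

donmadionsoodi

Rule 1 (stop-cluster e-epenthesis): no segment meets the environment; /donmatihomsohoti/ is unchanged.
Rule 2 (nasal place assimilation): /m/ precedes the alveolar consonant /s/, so it assimilates in place to [n]. /donmatihomsohoti/ → donmatihonsohoti.
Rule 3 (intervocalic voicing): /t/ is a voiceless stop between vowels /a/ and /i/, so it voices to [d]. /t/ is a voiceless stop between vowels /o/ and /i/, so it voices to [d]. /donmatihonsohoti/ → donmadihonsohodi.
Rule 4 (intervocalic h-deletion): /h/ occurs between vowels /i/ and /o/, so it deletes. /h/ occurs between vowels /o/ and /o/, so it deletes. /donmadihonsohodi/ → donmadionsoodi.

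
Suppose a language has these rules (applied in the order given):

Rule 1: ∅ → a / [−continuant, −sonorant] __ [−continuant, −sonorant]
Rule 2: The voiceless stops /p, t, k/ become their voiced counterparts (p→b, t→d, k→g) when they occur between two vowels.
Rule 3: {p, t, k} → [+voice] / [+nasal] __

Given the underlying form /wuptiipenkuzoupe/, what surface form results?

wubadiibenguzoube

Rule 1 (stop-cluster a-epenthesis): /p/ and /t/ form a stop–stop cluster, so [a] is inserted between them. /wuptiipenkuzoupe/ → wupatiipenkuzoupe.
Rule 2 (intervocalic voicing): /p/ is a voiceless stop between vowels /u/ and /a/, so it voices to [b]. /t/ is a voiceless stop between vowels /a/ and /i/, so it voices to [d]. /p/ is a voiceless stop between vowels /i/ and /e/, so it voices to [b]. /p/ is a voiceless stop between vowels /u/ and /e/, so it voices to [b]. /wupatiipenkuzoupe/ → wubadiibenkuzoube.
Rule 3 (post-nasal voicing): /k/ is a voiceless stop immediately after the nasal /n/, so it voices to [g]. /wubadiibenkuzoube/ → wubadiibenguzoube.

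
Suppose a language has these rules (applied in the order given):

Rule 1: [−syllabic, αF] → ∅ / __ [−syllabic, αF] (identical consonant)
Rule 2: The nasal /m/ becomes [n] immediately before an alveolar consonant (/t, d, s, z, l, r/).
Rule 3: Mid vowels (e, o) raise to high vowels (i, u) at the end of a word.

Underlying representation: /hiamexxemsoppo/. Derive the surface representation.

Rule 1 (degemination): /xx/ is a geminate; the first /x/ deletes. /pp/ is a geminate; the first /p/ deletes. /hiamexxemsoppo/ → hiamexemsopo.
Rule 2 (nasal place assimilation): /m/ precedes the alveolar consonant /s/, so it assimilates in place to [n]. /hiamexemsopo/ → hiamexensopo.
Rule 3 (final vowel raising): /o/ is a mid vowel in word-final position, so it raises to [u]. /hiamexensopo/ → hiamexensopu.

hiamexensopu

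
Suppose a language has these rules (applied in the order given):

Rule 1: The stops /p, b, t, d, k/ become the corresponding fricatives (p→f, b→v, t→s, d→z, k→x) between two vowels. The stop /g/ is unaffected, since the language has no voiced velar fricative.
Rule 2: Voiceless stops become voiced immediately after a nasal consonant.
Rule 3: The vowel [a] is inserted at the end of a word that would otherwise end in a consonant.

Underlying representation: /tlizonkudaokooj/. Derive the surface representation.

tlizonguzaoxooja

Rule 1 (intervocalic spirantization): /d/ is a stop between vowels /u/ and /a/, so it spirantizes to the fricative [z]. /k/ is a stop between vowels /o/ and /o/, so it spirantizes to the fricative [x]. /tlizonkudaokooj/ → tlizonkuzaoxooj.
Rule 2 (post-nasal voicing): /k/ is a voiceless stop immediately after the nasal /n/, so it voices to [g]. /tlizonkuzaoxooj/ → tlizonguzaoxooj.
Rule 3 (final a-epenthesis): the form ends in the consonant /j/, so [a] is inserted word-finally. /tlizonguzaoxooj/ → tlizonguzaoxooja.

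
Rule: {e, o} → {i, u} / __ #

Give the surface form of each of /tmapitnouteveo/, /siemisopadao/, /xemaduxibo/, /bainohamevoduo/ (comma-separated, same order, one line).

/tmapitnouteveo/: /o/ is a mid vowel in word-final position, so it raises to [u]. → [tmapitnouteveu].
/siemisopadao/: /o/ is a mid vowel in word-final position, so it raises to [u]. → [siemisopadau].
/xemaduxibo/: /o/ is a mid vowel in word-final position, so it raises to [u]. → [xemaduxibu].
/bainohamevoduo/: /o/ is a mid vowel in word-final position, so it raises to [u]. → [bainohamevoduu].

tmapitnouteveu, siemisopadau, xemaduxibu, bainohamevoduu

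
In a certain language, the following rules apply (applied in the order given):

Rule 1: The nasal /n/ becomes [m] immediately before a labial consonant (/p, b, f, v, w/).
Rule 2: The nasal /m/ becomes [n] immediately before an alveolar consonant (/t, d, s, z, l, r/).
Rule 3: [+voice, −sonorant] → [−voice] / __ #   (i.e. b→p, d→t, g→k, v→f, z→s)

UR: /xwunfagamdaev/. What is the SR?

xwumfagandaef

Rule 1 (nasal place assimilation): /n/ precedes the labial consonant /f/, so it assimilates in place to [m]. /xwunfagamdaev/ → xwumfagamdaev.
Rule 2 (nasal place assimilation): /m/ precedes the alveolar consonant /d/, so it assimilates in place to [n]. /xwumfagamdaev/ → xwumfagandaev.
Rule 3 (final devoicing): /v/ is a voiced obstruent in word-final position, so it devoices to [f]. /xwumfagandaev/ → xwumfagandaef.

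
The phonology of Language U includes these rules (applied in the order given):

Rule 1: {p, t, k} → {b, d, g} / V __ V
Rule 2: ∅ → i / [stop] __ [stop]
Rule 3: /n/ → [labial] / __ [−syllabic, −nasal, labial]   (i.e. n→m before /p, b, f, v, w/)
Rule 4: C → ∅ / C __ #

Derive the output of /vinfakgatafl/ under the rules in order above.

Rule 1 (intervocalic voicing): /t/ is a voiceless stop between vowels /a/ and /a/, so it voices to [d]. /vinfakgatafl/ → vinfakgadafl.
Rule 2 (stop-cluster i-epenthesis): /k/ and /g/ form a stop–stop cluster, so [i] is inserted between them. /vinfakgadafl/ → vinfakigadafl.
Rule 3 (nasal place assimilation): /n/ precedes the labial consonant /f/, so it assimilates in place to [m]. /vinfakigadafl/ → vimfakigadafl.
Rule 4 (final cluster simplification): /l/ is the second consonant of a word-final cluster /fl/, so it deletes. /vimfakigadafl/ → vimfakigadaf.

vimfakigadaf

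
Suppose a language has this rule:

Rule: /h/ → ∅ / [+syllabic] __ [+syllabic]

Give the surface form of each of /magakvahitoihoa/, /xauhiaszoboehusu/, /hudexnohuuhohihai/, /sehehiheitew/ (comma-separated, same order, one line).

/magakvahitoihoa/: /h/ occurs between vowels /a/ and /i/, so it deletes. /h/ occurs between vowels /i/ and /o/, so it deletes. → [magakvaitoioa].
/xauhiaszoboehusu/: /h/ occurs between vowels /u/ and /i/, so it deletes. /h/ occurs between vowels /e/ and /u/, so it deletes. → [xauiaszoboeusu].
/hudexnohuuhohihai/: /h/ occurs between vowels /o/ and /u/, so it deletes. /h/ occurs between vowels /u/ and /o/, so it deletes. /h/ occurs between vowels /o/ and /i/, so it deletes. /h/ occurs between vowels /i/ and /a/, so it deletes. → [hudexnouuoiai].
/sehehiheitew/: /h/ occurs between vowels /e/ and /e/, so it deletes. /h/ occurs between vowels /e/ and /i/, so it deletes. /h/ occurs between vowels /i/ and /e/, so it deletes. → [seeieitew].

magakvaitoioa, xauiaszoboeusu, hudexnouuoiai, seeieitew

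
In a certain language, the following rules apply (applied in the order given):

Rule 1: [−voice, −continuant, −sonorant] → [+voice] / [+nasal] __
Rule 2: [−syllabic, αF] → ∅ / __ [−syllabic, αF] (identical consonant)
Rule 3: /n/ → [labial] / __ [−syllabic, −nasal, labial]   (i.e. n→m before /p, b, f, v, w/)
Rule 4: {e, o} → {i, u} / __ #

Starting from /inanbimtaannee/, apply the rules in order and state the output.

inambimdaanei

Rule 1 (post-nasal voicing): /t/ is a voiceless stop immediately after the nasal /m/, so it voices to [d]. /inanbimtaannee/ → inanbimdaannee.
Rule 2 (degemination): /nn/ is a geminate; the first /n/ deletes. /inanbimdaannee/ → inanbimdaanee.
Rule 3 (nasal place assimilation): /n/ precedes the labial consonant /b/, so it assimilates in place to [m]. /inanbimdaanee/ → inambimdaanee.
Rule 4 (final vowel raising): /e/ is a mid vowel in word-final position, so it raises to [i]. /inambimdaanee/ → inambimdaanei.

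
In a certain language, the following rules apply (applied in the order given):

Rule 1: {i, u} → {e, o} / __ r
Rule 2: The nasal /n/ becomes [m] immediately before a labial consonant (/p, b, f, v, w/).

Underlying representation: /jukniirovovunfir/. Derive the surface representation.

juknierovovumfer

Rule 1 (pre-rhotic lowering): /i/ is a high vowel immediately before /r/, so it lowers to [e]. /i/ is a high vowel immediately before /r/, so it lowers to [e]. /jukniirovovunfir/ → juknierovovunfer.
Rule 2 (nasal place assimilation): /n/ precedes the labial consonant /f/, so it assimilates in place to [m]. /juknierovovunfer/ → juknierovovumfer.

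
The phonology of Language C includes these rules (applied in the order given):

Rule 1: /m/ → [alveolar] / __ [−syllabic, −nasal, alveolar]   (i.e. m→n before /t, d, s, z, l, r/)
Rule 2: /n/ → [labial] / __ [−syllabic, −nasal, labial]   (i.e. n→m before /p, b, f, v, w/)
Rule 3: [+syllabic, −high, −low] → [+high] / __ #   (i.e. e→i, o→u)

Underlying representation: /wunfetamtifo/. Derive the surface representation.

Rule 1 (nasal place assimilation): /m/ precedes the alveolar consonant /t/, so it assimilates in place to [n]. /wunfetamtifo/ → wunfetantifo.
Rule 2 (nasal place assimilation): /n/ precedes the labial consonant /f/, so it assimilates in place to [m]. /wunfetantifo/ → wumfetantifo.
Rule 3 (final vowel raising): /o/ is a mid vowel in word-final position, so it raises to [u]. /wumfetantifo/ → wumfetantifu.

wumfetantifu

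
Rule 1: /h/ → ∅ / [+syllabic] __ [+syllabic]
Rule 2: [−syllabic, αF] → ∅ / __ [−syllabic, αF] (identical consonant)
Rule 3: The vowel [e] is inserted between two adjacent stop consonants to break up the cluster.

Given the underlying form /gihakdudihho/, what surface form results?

Rule 1 (intervocalic h-deletion): /h/ occurs between vowels /i/ and /a/, so it deletes. /gihakdudihho/ → giakdudihho.
Rule 2 (degemination): /hh/ is a geminate; the first /h/ deletes. /giakdudihho/ → giakdudiho.
Rule 3 (stop-cluster e-epenthesis): /k/ and /d/ form a stop–stop cluster, so [e] is inserted between them. /giakdudiho/ → giakedudiho.

giakedudiho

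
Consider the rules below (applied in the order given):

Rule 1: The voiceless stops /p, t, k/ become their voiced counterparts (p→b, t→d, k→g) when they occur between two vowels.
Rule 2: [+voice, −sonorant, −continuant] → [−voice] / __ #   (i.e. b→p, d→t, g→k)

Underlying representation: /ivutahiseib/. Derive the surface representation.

Rule 1 (intervocalic voicing): /t/ is a voiceless stop between vowels /u/ and /a/, so it voices to [d]. /ivutahiseib/ → ivudahiseib.
Rule 2 (final devoicing): /b/ is a voiced stop in word-final position, so it devoices to [p]. /ivudahiseib/ → ivudahiseip.

ivudahiseip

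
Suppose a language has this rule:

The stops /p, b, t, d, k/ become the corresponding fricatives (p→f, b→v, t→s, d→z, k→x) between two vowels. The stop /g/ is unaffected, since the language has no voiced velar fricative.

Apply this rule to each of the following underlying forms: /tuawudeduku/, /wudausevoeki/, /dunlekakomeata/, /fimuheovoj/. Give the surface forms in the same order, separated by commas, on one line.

tuawuzezuxu, wuzausevoexi, dunlexaxomeasa, fimuheovoj

/tuawudeduku/: /d/ is a stop between vowels /u/ and /e/, so it spirantizes to the fricative [z]. /d/ is a stop between vowels /e/ and /u/, so it spirantizes to the fricative [z]. /k/ is a stop between vowels /u/ and /u/, so it spirantizes to the fricative [x]. → [tuawuzezuxu].
/wudausevoeki/: /d/ is a stop between vowels /u/ and /a/, so it spirantizes to the fricative [z]. /k/ is a stop between vowels /e/ and /i/, so it spirantizes to the fricative [x]. → [wuzausevoexi].
/dunlekakomeata/: /k/ is a stop between vowels /e/ and /a/, so it spirantizes to the fricative [x]. /k/ is a stop between vowels /a/ and /o/, so it spirantizes to the fricative [x]. /t/ is a stop between vowels /a/ and /a/, so it spirantizes to the fricative [s]. → [dunlexaxomeasa].
/fimuheovoj/: the rule's environment is not met; surfaces unchanged as [fimuheovoj].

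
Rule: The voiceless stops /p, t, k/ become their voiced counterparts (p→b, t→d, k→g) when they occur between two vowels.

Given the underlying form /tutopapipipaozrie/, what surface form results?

Scanning /tutopapipipaozrie/: /t/ at position 1 is not in the conditioning environment; /t/ is a voiceless stop between vowels /u/ and /o/, so it voices to [d]; /p/ is a voiceless stop between vowels /o/ and /a/, so it voices to [b]; /p/ is a voiceless stop between vowels /a/ and /i/, so it voices to [b]; /p/ is a voiceless stop between vowels /i/ and /i/, so it voices to [b]; /p/ is a voiceless stop between vowels /i/ and /a/, so it voices to [b].
Result: [tudobabibibaozrie].

tudobabibibaozrie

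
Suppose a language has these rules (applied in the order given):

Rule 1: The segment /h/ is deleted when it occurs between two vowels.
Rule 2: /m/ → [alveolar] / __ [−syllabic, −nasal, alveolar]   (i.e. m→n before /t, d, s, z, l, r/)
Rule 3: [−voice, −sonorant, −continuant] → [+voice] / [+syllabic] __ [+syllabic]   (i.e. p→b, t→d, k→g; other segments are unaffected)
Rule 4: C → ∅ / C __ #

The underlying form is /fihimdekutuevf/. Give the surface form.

Rule 1 (intervocalic h-deletion): /h/ occurs between vowels /i/ and /i/, so it deletes. /fihimdekutuevf/ → fiimdekutuevf.
Rule 2 (nasal place assimilation): /m/ precedes the alveolar consonant /d/, so it assimilates in place to [n]. /fiimdekutuevf/ → fiindekutuevf.
Rule 3 (intervocalic voicing): /k/ is a voiceless stop between vowels /e/ and /u/, so it voices to [g]. /t/ is a voiceless stop between vowels /u/ and /u/, so it voices to [d]. /fiindekutuevf/ → fiindeguduevf.
Rule 4 (final cluster simplification): /f/ is the second consonant of a word-final cluster /vf/, so it deletes. /fiindeguduevf/ → fiindeguduev.

fiindeguduev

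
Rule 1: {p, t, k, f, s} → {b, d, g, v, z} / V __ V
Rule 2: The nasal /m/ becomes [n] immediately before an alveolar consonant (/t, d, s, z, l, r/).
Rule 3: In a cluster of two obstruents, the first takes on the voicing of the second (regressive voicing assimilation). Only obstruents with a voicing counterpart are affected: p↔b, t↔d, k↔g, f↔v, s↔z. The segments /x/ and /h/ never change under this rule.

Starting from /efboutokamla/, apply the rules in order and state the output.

evboudoganla

Rule 1 (intervocalic voicing): /t/ is a voiceless obstruent between vowels /u/ and /o/, so it voices to [d]. /k/ is a voiceless obstruent between vowels /o/ and /a/, so it voices to [g]. /efboutokamla/ → efboudogamla.
Rule 2 (nasal place assimilation): /m/ precedes the alveolar consonant /l/, so it assimilates in place to [n]. /efboudogamla/ → efboudoganla.
Rule 3 (regressive voicing assimilation): /f/ precedes the voiced obstruent /b/, so it voices to [v] by assimilation. /efboudoganla/ → evboudoganla.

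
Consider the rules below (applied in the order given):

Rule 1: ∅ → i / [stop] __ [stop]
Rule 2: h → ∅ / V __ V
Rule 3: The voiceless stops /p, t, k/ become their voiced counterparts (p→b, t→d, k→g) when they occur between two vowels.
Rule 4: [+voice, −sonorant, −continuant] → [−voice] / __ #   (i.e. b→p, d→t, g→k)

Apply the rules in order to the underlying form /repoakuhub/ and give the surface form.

Rule 1 (stop-cluster i-epenthesis): no segment meets the environment; /repoakuhub/ is unchanged.
Rule 2 (intervocalic h-deletion): /h/ occurs between vowels /u/ and /u/, so it deletes. /repoakuhub/ → repoakuub.
Rule 3 (intervocalic voicing): /p/ is a voiceless stop between vowels /e/ and /o/, so it voices to [b]. /k/ is a voiceless stop between vowels /a/ and /u/, so it voices to [g]. /repoakuub/ → reboaguub.
Rule 4 (final devoicing): /b/ is a voiced stop in word-final position, so it devoices to [p]. /reboaguub/ → reboaguup.

reboaguup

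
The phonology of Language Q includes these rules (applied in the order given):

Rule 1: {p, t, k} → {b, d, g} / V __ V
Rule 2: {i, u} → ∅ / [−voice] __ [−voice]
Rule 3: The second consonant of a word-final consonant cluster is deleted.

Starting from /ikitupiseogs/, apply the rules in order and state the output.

Rule 1 (intervocalic voicing): /k/ is a voiceless stop between vowels /i/ and /i/, so it voices to [g]. /t/ is a voiceless stop between vowels /i/ and /u/, so it voices to [d]. /p/ is a voiceless stop between vowels /u/ and /i/, so it voices to [b]. /ikitupiseogs/ → igidubiseogs.
Rule 2 (high vowel syncope): no segment meets the environment; /igidubiseogs/ is unchanged.
Rule 3 (final cluster simplification): /s/ is the second consonant of a word-final cluster /gs/, so it deletes. /igidubiseogs/ → igidubiseog.

igidubiseog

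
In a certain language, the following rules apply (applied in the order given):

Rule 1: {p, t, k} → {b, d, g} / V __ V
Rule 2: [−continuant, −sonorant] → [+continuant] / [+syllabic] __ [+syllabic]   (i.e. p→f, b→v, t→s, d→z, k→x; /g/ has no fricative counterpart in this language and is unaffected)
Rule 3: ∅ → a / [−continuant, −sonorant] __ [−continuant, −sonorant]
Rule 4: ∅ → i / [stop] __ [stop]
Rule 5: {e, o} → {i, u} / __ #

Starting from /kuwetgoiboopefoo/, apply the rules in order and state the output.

kuwetagoivoovefou

Rule 1 (intervocalic voicing): /p/ is a voiceless stop between vowels /o/ and /e/, so it voices to [b]. /kuwetgoiboopefoo/ → kuwetgoiboobefoo.
Rule 2 (intervocalic spirantization): /b/ is a stop between vowels /i/ and /o/, so it spirantizes to the fricative [v]. /b/ is a stop between vowels /o/ and /e/, so it spirantizes to the fricative [v]. /kuwetgoiboobefoo/ → kuwetgoivoovefoo.
Rule 3 (stop-cluster a-epenthesis): /t/ and /g/ form a stop–stop cluster, so [a] is inserted between them. /kuwetgoivoovefoo/ → kuwetagoivoovefoo.
Rule 4 (stop-cluster i-epenthesis): no segment meets the environment; /kuwetagoivoovefoo/ is unchanged.
Rule 5 (final vowel raising): /o/ is a mid vowel in word-final position, so it raises to [u]. /kuwetagoivoovefoo/ → kuwetagoivoovefou.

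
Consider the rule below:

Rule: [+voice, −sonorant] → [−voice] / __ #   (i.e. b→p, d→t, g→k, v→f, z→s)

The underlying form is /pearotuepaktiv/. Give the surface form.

/v/ is a voiced obstruent in word-final position, so it devoices to [f].
Surface form: [pearotuepaktif].

pearotuepaktif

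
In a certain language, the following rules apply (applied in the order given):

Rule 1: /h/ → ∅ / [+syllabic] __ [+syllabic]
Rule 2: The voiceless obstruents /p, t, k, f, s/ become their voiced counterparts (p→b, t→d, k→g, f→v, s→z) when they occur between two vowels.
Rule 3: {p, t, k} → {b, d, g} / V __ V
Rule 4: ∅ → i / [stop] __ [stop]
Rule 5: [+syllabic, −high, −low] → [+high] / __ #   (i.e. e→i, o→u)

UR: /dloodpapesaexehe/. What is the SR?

dloodipabezaexei

Rule 1 (intervocalic h-deletion): /h/ occurs between vowels /e/ and /e/, so it deletes. /dloodpapesaexehe/ → dloodpapesaexee.
Rule 2 (intervocalic voicing): /p/ is a voiceless obstruent between vowels /a/ and /e/, so it voices to [b]. /s/ is a voiceless obstruent between vowels /e/ and /a/, so it voices to [z]. /dloodpapesaexee/ → dloodpabezaexee.
Rule 3 (intervocalic voicing): no segment meets the environment; /dloodpabezaexee/ is unchanged.
Rule 4 (stop-cluster i-epenthesis): /d/ and /p/ form a stop–stop cluster, so [i] is inserted between them. /dloodpabezaexee/ → dloodipabezaexee.
Rule 5 (final vowel raising): /e/ is a mid vowel in word-final position, so it raises to [i]. /dloodipabezaexee/ → dloodipabezaexei.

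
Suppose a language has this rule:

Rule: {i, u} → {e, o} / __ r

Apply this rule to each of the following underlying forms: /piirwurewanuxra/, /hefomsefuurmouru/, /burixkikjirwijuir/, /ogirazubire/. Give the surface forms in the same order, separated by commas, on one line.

/piirwurewanuxra/: /i/ is a high vowel immediately before /r/, so it lowers to [e]. /u/ is a high vowel immediately before /r/, so it lowers to [o]. → [pierworewanuxra].
/hefomsefuurmouru/: /u/ is a high vowel immediately before /r/, so it lowers to [o]. /u/ is a high vowel immediately before /r/, so it lowers to [o]. → [hefomsefuormooru].
/burixkikjirwijuir/: /u/ is a high vowel immediately before /r/, so it lowers to [o]. /i/ is a high vowel immediately before /r/, so it lowers to [e]. /i/ is a high vowel immediately before /r/, so it lowers to [e]. → [borixkikjerwijuer].
/ogirazubire/: /i/ is a high vowel immediately before /r/, so it lowers to [e]. /i/ is a high vowel immediately before /r/, so it lowers to [e]. → [ogerazubere].

pierworewanuxra, hefomsefuormooru, borixkikjerwijuer, ogerazubere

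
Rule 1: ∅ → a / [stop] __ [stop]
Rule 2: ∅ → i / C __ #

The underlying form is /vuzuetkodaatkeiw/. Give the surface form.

Rule 1 (stop-cluster a-epenthesis): /t/ and /k/ form a stop–stop cluster, so [a] is inserted between them. /t/ and /k/ form a stop–stop cluster, so [a] is inserted between them. /vuzuetkodaatkeiw/ → vuzuetakodaatakeiw.
Rule 2 (final i-epenthesis): the form ends in the consonant /w/, so [i] is inserted word-finally. /vuzuetakodaatakeiw/ → vuzuetakodaatakeiwi.

vuzuetakodaatakeiwi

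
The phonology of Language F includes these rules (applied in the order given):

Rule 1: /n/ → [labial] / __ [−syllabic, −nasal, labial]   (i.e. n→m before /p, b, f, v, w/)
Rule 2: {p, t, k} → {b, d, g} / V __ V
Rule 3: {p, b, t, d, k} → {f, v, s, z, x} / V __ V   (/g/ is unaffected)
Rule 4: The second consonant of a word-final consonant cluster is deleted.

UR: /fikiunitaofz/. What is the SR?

figiunizaof

Rule 1 (nasal place assimilation): no segment meets the environment; /fikiunitaofz/ is unchanged.
Rule 2 (intervocalic voicing): /k/ is a voiceless stop between vowels /i/ and /i/, so it voices to [g]. /t/ is a voiceless stop between vowels /i/ and /a/, so it voices to [d]. /fikiunitaofz/ → figiunidaofz.
Rule 3 (intervocalic spirantization): /d/ is a stop between vowels /i/ and /a/, so it spirantizes to the fricative [z]. /figiunidaofz/ → figiunizaofz.
Rule 4 (final cluster simplification): /z/ is the second consonant of a word-final cluster /fz/, so it deletes. /figiunizaofz/ → figiunizaof.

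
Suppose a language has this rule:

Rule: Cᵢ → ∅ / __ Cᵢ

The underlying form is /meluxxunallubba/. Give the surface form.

meluxunaluba

/xx/ is a geminate; the first /x/ deletes.
/ll/ is a geminate; the first /l/ deletes.
/bb/ is a geminate; the first /b/ deletes.
Surface form: [meluxunaluba].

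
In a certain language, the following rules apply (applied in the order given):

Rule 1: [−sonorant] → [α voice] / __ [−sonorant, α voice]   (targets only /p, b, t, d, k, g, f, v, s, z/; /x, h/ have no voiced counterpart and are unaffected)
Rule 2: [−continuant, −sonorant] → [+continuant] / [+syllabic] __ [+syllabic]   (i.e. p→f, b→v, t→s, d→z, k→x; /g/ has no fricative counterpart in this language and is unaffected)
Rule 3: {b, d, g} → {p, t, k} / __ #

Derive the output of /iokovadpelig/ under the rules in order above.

Rule 1 (regressive voicing assimilation): /d/ precedes the voiceless obstruent /p/, so it devoices to [t] by assimilation. /iokovadpelig/ → iokovatpelig.
Rule 2 (intervocalic spirantization): /k/ is a stop between vowels /o/ and /o/, so it spirantizes to the fricative [x]. /iokovatpelig/ → ioxovatpelig.
Rule 3 (final devoicing): /g/ is a voiced stop in word-final position, so it devoices to [k]. /ioxovatpelig/ → ioxovatpelik.

ioxovatpelik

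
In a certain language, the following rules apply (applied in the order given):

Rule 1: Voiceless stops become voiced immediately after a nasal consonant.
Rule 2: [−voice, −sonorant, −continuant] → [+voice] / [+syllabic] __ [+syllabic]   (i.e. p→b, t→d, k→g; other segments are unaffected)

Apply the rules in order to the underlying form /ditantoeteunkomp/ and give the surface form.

didandoedeungomb

Rule 1 (post-nasal voicing): /t/ is a voiceless stop immediately after the nasal /n/, so it voices to [d]. /k/ is a voiceless stop immediately after the nasal /n/, so it voices to [g]. /p/ is a voiceless stop immediately after the nasal /m/, so it voices to [b]. /ditantoeteunkomp/ → ditandoeteungomb.
Rule 2 (intervocalic voicing): /t/ is a voiceless stop between vowels /i/ and /a/, so it voices to [d]. /t/ is a voiceless stop between vowels /e/ and /e/, so it voices to [d]. /ditandoeteungomb/ → didandoedeungomb.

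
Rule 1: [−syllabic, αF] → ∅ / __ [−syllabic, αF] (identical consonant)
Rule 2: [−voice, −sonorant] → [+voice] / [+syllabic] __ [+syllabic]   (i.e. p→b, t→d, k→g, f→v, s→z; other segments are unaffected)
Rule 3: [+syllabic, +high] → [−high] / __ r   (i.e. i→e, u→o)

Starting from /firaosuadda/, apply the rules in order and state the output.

Rule 1 (degemination): /dd/ is a geminate; the first /d/ deletes. /firaosuadda/ → firaosuada.
Rule 2 (intervocalic voicing): /s/ is a voiceless obstruent between vowels /o/ and /u/, so it voices to [z]. /firaosuada/ → firaozuada.
Rule 3 (pre-rhotic lowering): /i/ is a high vowel immediately before /r/, so it lowers to [e]. /firaozuada/ → feraozuada.

feraozuada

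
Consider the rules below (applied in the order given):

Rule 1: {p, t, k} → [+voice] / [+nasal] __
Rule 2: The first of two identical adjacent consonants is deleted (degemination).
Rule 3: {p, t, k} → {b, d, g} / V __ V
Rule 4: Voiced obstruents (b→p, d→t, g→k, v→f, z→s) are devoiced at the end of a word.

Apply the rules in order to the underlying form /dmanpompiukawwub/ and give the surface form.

dmanbombiugawup

Rule 1 (post-nasal voicing): /p/ is a voiceless stop immediately after the nasal /n/, so it voices to [b]. /p/ is a voiceless stop immediately after the nasal /m/, so it voices to [b]. /dmanpompiukawwub/ → dmanbombiukawwub.
Rule 2 (degemination): /ww/ is a geminate; the first /w/ deletes. /dmanbombiukawwub/ → dmanbombiukawub.
Rule 3 (intervocalic voicing): /k/ is a voiceless stop between vowels /u/ and /a/, so it voices to [g]. /dmanbombiukawub/ → dmanbombiugawub.
Rule 4 (final devoicing): /b/ is a voiced obstruent in word-final position, so it devoices to [p]. /dmanbombiugawub/ → dmanbombiugawup.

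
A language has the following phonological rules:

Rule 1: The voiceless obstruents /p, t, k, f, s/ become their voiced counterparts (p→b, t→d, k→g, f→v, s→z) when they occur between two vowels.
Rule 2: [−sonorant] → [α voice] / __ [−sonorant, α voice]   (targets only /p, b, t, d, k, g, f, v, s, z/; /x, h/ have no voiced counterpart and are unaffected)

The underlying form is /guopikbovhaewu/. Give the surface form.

guobigbofhaewu

Rule 1 (intervocalic voicing): /p/ is a voiceless obstruent between vowels /o/ and /i/, so it voices to [b]. /guopikbovhaewu/ → guobikbovhaewu.
Rule 2 (regressive voicing assimilation): /k/ precedes the voiced obstruent /b/, so it voices to [g] by assimilation. /v/ precedes the voiceless obstruent /h/, so it devoices to [f] by assimilation. /guobikbovhaewu/ → guobigbofhaewu.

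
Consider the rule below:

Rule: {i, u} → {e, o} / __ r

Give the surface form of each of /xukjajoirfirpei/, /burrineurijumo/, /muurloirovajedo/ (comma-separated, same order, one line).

xukjajoerferpei, borrineorijumo, muorloerovajedo

/xukjajoirfirpei/: /i/ is a high vowel immediately before /r/, so it lowers to [e]. /i/ is a high vowel immediately before /r/, so it lowers to [e]. → [xukjajoerferpei].
/burrineurijumo/: /u/ is a high vowel immediately before /r/, so it lowers to [o]. /u/ is a high vowel immediately before /r/, so it lowers to [o]. → [borrineorijumo].
/muurloirovajedo/: /u/ is a high vowel immediately before /r/, so it lowers to [o]. /i/ is a high vowel immediately before /r/, so it lowers to [e]. → [muorloerovajedo].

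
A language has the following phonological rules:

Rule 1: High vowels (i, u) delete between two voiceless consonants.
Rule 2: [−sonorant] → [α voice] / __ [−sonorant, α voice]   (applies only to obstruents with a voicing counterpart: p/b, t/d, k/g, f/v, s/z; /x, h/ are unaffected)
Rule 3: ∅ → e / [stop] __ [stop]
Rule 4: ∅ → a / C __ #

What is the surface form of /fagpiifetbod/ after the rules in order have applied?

fakepiifedeboda

Rule 1 (high vowel syncope): no segment meets the environment; /fagpiifetbod/ is unchanged.
Rule 2 (regressive voicing assimilation): /g/ precedes the voiceless obstruent /p/, so it devoices to [k] by assimilation. /t/ precedes the voiced obstruent /b/, so it voices to [d] by assimilation. /fagpiifetbod/ → fakpiifedbod.
Rule 3 (stop-cluster e-epenthesis): /k/ and /p/ form a stop–stop cluster, so [e] is inserted between them. /d/ and /b/ form a stop–stop cluster, so [e] is inserted between them. /fakpiifedbod/ → fakepiifedebod.
Rule 4 (final a-epenthesis): the form ends in the consonant /d/, so [a] is inserted word-finally. /fakepiifedebod/ → fakepiifedeboda.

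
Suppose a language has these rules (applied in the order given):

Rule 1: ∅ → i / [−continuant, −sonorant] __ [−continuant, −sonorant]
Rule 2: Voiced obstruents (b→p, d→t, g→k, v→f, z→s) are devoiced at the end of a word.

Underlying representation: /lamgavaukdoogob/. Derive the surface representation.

lamgavaukidoogop

Rule 1 (stop-cluster i-epenthesis): /k/ and /d/ form a stop–stop cluster, so [i] is inserted between them. /lamgavaukdoogob/ → lamgavaukidoogob.
Rule 2 (final devoicing): /b/ is a voiced obstruent in word-final position, so it devoices to [p]. /lamgavaukidoogob/ → lamgavaukidoogop.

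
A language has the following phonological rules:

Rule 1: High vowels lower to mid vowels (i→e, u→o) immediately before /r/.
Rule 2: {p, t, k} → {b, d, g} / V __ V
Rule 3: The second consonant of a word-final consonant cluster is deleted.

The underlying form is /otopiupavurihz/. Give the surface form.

odobiubavorih

Rule 1 (pre-rhotic lowering): /u/ is a high vowel immediately before /r/, so it lowers to [o]. /otopiupavurihz/ → otopiupavorihz.
Rule 2 (intervocalic voicing): /t/ is a voiceless stop between vowels /o/ and /o/, so it voices to [d]. /p/ is a voiceless stop between vowels /o/ and /i/, so it voices to [b]. /p/ is a voiceless stop between vowels /u/ and /a/, so it voices to [b]. /otopiupavorihz/ → odobiubavorihz.
Rule 3 (final cluster simplification): /z/ is the second consonant of a word-final cluster /hz/, so it deletes. /odobiubavorihz/ → odobiubavorih.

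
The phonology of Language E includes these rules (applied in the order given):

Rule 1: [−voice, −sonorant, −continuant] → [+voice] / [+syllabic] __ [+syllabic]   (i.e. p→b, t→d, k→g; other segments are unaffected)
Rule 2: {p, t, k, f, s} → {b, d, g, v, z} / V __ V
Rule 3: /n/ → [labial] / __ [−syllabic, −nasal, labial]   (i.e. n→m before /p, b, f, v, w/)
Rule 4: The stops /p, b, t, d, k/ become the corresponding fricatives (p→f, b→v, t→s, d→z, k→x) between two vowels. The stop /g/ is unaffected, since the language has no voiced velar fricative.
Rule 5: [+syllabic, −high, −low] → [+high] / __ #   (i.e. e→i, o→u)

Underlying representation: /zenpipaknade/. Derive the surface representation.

zempivaknazi

Rule 1 (intervocalic voicing): /p/ is a voiceless stop between vowels /i/ and /a/, so it voices to [b]. /zenpipaknade/ → zenpibaknade.
Rule 2 (intervocalic voicing): no segment meets the environment; /zenpibaknade/ is unchanged.
Rule 3 (nasal place assimilation): /n/ precedes the labial consonant /p/, so it assimilates in place to [m]. /zenpibaknade/ → zempibaknade.
Rule 4 (intervocalic spirantization): /b/ is a stop between vowels /i/ and /a/, so it spirantizes to the fricative [v]. /d/ is a stop between vowels /a/ and /e/, so it spirantizes to the fricative [z]. /zempibaknade/ → zempivaknaze.
Rule 5 (final vowel raising): /e/ is a mid vowel in word-final position, so it raises to [i]. /zempivaknaze/ → zempivaknazi.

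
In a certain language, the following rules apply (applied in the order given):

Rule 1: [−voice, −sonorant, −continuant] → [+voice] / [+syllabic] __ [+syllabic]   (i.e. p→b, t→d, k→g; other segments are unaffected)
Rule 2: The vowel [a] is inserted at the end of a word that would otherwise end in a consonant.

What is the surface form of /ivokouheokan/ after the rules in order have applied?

Rule 1 (intervocalic voicing): /k/ is a voiceless stop between vowels /o/ and /o/, so it voices to [g]. /k/ is a voiceless stop between vowels /o/ and /a/, so it voices to [g]. /ivokouheokan/ → ivogouheogan.
Rule 2 (final a-epenthesis): the form ends in the consonant /n/, so [a] is inserted word-finally. /ivogouheogan/ → ivogouheogana.

ivogouheogana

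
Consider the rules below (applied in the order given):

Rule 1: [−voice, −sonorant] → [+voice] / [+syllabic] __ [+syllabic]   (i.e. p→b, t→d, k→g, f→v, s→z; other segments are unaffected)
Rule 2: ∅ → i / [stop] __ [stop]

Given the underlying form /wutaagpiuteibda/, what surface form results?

Rule 1 (intervocalic voicing): /t/ is a voiceless obstruent between vowels /u/ and /a/, so it voices to [d]. /t/ is a voiceless obstruent between vowels /u/ and /e/, so it voices to [d]. /wutaagpiuteibda/ → wudaagpiudeibda.
Rule 2 (stop-cluster i-epenthesis): /g/ and /p/ form a stop–stop cluster, so [i] is inserted between them. /b/ and /d/ form a stop–stop cluster, so [i] is inserted between them. /wudaagpiudeibda/ → wudaagipiudeibida.

wudaagipiudeibida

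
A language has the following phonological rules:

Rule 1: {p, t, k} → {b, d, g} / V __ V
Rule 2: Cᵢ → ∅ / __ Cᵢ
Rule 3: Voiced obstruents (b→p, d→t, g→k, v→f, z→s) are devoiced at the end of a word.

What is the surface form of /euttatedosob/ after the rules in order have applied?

Rule 1 (intervocalic voicing): /t/ is a voiceless stop between vowels /a/ and /e/, so it voices to [d]. /euttatedosob/ → euttadedosob.
Rule 2 (degemination): /tt/ is a geminate; the first /t/ deletes. /euttadedosob/ → eutadedosob.
Rule 3 (final devoicing): /b/ is a voiced obstruent in word-final position, so it devoices to [p]. /eutadedosob/ → eutadedosop.

eutadedosop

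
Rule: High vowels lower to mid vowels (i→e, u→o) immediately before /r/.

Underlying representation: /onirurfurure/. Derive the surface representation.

onerorforore

/i/ is a high vowel immediately before /r/, so it lowers to [e].
/u/ is a high vowel immediately before /r/, so it lowers to [o].
/u/ is a high vowel immediately before /r/, so it lowers to [o].
/u/ is a high vowel immediately before /r/, so it lowers to [o].
Surface form: [onerorforore].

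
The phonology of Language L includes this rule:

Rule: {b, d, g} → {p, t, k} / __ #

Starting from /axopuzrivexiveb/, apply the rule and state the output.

axopuzrivexivep

/b/ is a voiced stop in word-final position, so it devoices to [p].
Surface form: [axopuzrivexivep].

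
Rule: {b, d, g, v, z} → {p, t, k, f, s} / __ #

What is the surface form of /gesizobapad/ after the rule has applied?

gesizobapat

Scanning /gesizobapad/: /g/ at position 1 is not in the conditioning environment; /z/ at position 5 is not in the conditioning environment; /b/ at position 7 is not in the conditioning environment; /d/ is a voiced obstruent in word-final position, so it devoices to [t].
Result: [gesizobapat].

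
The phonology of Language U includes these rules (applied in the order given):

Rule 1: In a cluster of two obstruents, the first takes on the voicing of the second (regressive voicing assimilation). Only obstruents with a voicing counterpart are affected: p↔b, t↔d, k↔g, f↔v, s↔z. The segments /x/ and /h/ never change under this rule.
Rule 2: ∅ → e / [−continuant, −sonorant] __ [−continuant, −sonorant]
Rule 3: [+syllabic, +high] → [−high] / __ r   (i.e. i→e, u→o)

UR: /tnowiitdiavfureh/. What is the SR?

tnowiidediafforeh

Rule 1 (regressive voicing assimilation): /t/ precedes the voiced obstruent /d/, so it voices to [d] by assimilation. /v/ precedes the voiceless obstruent /f/, so it devoices to [f] by assimilation. /tnowiitdiavfureh/ → tnowiiddiaffureh.
Rule 2 (stop-cluster e-epenthesis): /d/ and /d/ form a stop–stop cluster, so [e] is inserted between them. /tnowiiddiaffureh/ → tnowiidediaffureh.
Rule 3 (pre-rhotic lowering): /u/ is a high vowel immediately before /r/, so it lowers to [o]. /tnowiidediaffureh/ → tnowiidediafforeh.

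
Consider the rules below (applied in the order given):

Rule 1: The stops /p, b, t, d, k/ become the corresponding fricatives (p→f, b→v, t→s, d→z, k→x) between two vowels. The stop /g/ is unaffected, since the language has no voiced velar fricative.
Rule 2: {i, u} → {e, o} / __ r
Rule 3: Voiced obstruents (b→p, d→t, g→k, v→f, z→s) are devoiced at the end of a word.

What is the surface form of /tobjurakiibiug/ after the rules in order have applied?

Rule 1 (intervocalic spirantization): /k/ is a stop between vowels /a/ and /i/, so it spirantizes to the fricative [x]. /b/ is a stop between vowels /i/ and /i/, so it spirantizes to the fricative [v]. /tobjurakiibiug/ → tobjuraxiiviug.
Rule 2 (pre-rhotic lowering): /u/ is a high vowel immediately before /r/, so it lowers to [o]. /tobjuraxiiviug/ → tobjoraxiiviug.
Rule 3 (final devoicing): /g/ is a voiced obstruent in word-final position, so it devoices to [k]. /tobjoraxiiviug/ → tobjoraxiiviuk.

tobjoraxiiviuk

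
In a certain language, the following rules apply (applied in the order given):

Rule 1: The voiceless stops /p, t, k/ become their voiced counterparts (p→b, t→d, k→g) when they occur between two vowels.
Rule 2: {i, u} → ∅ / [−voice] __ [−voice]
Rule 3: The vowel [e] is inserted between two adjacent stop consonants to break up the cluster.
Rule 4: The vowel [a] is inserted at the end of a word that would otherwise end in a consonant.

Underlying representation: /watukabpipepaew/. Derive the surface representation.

Rule 1 (intervocalic voicing): /t/ is a voiceless stop between vowels /a/ and /u/, so it voices to [d]. /k/ is a voiceless stop between vowels /u/ and /a/, so it voices to [g]. /p/ is a voiceless stop between vowels /i/ and /e/, so it voices to [b]. /p/ is a voiceless stop between vowels /e/ and /a/, so it voices to [b]. /watukabpipepaew/ → wadugabpibebaew.
Rule 2 (high vowel syncope): no segment meets the environment; /wadugabpibebaew/ is unchanged.
Rule 3 (stop-cluster e-epenthesis): /b/ and /p/ form a stop–stop cluster, so [e] is inserted between them. /wadugabpibebaew/ → wadugabepibebaew.
Rule 4 (final a-epenthesis): the form ends in the consonant /w/, so [a] is inserted word-finally. /wadugabepibebaew/ → wadugabepibebaewa.

wadugabepibebaewa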